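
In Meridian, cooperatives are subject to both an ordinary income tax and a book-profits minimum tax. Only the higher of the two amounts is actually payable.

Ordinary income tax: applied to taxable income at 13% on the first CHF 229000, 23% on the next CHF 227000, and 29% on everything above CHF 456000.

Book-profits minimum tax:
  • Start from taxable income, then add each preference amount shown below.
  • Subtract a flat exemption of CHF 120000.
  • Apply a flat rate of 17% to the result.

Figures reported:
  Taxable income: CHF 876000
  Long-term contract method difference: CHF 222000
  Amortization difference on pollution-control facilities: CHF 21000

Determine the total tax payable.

Book-profits minimum tax:
  Adjusted income: CHF 876000 + CHF 222000 + CHF 21000 = CHF 1119000
  Less exemption CHF 120000 → base CHF 999000
  CHF 999000 × 17% = CHF 169830

Ordinary income tax:
  CHF 229000 × 13% = CHF 29770
  CHF 227000 × 23% = CHF 52210
  CHF 420000 × 29% = CHF 121800
  → CHF 203780

CHF 203780 > CHF 169830, so the ordinary income tax governs.

CHF 203780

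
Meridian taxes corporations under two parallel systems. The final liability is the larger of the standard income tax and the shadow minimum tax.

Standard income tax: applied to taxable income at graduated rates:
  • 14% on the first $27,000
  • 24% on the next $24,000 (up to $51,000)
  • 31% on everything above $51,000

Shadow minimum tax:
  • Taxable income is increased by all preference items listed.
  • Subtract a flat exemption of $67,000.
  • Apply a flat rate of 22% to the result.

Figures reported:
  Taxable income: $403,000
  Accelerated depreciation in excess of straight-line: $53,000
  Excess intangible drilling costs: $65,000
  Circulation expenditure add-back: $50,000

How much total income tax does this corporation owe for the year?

Standard income tax:
  $27,000 × 14% = $3,780
  $24,000 × 24% = $5,760
  $352,000 × 31% = $109,120
  → $118,660

Shadow minimum tax:
  Adjusted income: $403,000 + $53,000 + $65,000 + $50,000 = $571,000
  Less exemption $67,000 → base $504,000
  $504,000 × 22% = $110,880

$118,660 > $110,880, so the standard income tax governs.

$118,660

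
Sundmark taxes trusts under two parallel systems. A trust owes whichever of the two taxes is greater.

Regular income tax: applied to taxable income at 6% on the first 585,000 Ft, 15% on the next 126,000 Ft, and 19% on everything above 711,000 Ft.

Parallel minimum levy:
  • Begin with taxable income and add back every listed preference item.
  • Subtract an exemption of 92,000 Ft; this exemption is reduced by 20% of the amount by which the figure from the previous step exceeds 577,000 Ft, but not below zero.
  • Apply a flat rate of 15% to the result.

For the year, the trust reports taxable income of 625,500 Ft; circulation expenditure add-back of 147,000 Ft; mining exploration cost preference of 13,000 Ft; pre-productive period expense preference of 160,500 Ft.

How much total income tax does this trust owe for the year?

Parallel minimum levy:
  Adjusted income: 625,500 Ft + 147,000 Ft + 13,000 Ft + 160,500 Ft = 946,000 Ft
  Exemption: 92,000 Ft − 20% × (946,000 Ft − 577,000 Ft) = 92,000 Ft − 73,800 Ft = 18,200 Ft
  Base: 946,000 Ft − 18,200 Ft = 927,800 Ft
  927,800 Ft × 15% = 139,170 Ft

Regular income tax:
  585,000 Ft × 6% = 35,100 Ft
  40,500 Ft × 15% = 6,075 Ft
  → 41,175 Ft

139,170 Ft > 41,175 Ft, so the parallel minimum levy is the binding amount.

139,170 Ft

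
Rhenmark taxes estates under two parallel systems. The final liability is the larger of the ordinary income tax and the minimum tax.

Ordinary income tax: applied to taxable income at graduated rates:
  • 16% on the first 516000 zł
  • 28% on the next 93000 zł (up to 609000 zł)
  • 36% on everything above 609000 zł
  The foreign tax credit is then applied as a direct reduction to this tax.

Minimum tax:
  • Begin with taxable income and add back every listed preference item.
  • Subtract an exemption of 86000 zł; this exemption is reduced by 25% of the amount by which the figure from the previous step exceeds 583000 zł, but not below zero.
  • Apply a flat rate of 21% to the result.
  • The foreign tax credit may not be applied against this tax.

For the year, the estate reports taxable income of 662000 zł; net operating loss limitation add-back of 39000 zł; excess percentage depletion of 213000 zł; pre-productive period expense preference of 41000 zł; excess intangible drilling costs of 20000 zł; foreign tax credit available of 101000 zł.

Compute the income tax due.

204750 zł

Minimum tax:
  Adjusted income: 662000 zł + 39000 zł + 213000 zł + 41000 zł + 20000 zł = 975000 zł
  Exemption: 25% × (975000 zł − 583000 zł) = 98000 zł ≥ 86000 zł, so the exemption is fully phased out
  Base: 975000 zł − 0 zł = 975000 zł
  975000 zł × 21% = 204750 zł

Ordinary income tax:
  516000 zł × 16% = 82560 zł
  93000 zł × 28% = 26040 zł
  53000 zł × 36% = 19080 zł
  → 127680 zł
  Less foreign tax credit 101000 zł → 26680 zł

204750 zł > 26680 zł, so the minimum tax is the binding amount.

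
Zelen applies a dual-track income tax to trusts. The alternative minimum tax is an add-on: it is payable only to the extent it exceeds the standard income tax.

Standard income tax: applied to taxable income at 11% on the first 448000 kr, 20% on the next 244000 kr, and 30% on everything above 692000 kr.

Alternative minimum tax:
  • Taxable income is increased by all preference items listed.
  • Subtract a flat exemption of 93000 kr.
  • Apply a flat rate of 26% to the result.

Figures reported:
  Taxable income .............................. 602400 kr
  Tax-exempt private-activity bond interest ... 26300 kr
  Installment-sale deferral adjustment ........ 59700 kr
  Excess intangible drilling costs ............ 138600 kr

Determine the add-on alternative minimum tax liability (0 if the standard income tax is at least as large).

Alternative minimum tax:
  Adjusted income: 602400 kr + 26300 kr + 59700 kr + 138600 kr = 827000 kr
  Less exemption 93000 kr → base 734000 kr
  734000 kr × 26% = 190840 kr

Standard income tax:
  448000 kr × 11% = 49280 kr
  154400 kr × 20% = 30880 kr
  → 80160 kr

Excess of alternative minimum tax over standard income tax: 190840 kr − 80160 kr = 110680 kr.

110680 kr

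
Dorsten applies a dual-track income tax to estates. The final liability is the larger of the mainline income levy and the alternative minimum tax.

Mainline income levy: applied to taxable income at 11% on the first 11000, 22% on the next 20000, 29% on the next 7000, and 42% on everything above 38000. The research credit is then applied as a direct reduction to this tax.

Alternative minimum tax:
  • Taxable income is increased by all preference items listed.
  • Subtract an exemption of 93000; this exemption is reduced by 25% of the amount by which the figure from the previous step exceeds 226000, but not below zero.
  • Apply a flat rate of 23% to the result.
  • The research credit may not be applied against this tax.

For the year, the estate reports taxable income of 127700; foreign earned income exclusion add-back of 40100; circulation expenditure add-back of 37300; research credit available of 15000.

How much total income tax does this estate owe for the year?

Mainline income levy:
  11000 × 11% = 1210
  20000 × 22% = 4400
  7000 × 29% = 2030
  89700 × 42% = 37674
  → 45314
  Less research credit 15000 → 30314

Alternative minimum tax:
  Adjusted income: 127700 + 40100 + 37300 = 205100
  Exemption: 205100 ≤ 226000, so full 93000 applies
  Base: 205100 − 93000 = 112100
  112100 × 23% = 25783

30314 > 25783, so the mainline income levy governs.

30314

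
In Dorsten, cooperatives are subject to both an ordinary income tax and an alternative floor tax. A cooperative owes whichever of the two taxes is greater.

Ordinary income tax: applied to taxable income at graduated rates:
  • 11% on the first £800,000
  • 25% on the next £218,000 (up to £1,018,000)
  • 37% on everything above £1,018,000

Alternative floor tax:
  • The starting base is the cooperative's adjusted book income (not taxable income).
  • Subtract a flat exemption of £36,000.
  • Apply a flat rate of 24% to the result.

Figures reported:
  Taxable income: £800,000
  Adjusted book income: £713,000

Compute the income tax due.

£162,480

Ordinary income tax:
  £800,000 × 11% = £88,000

Alternative floor tax:
  Base (adjusted book income): £713,000
  Less exemption £36,000 → base £677,000
  £677,000 × 24% = £162,480

£162,480 > £88,000, so the alternative floor tax is the binding amount.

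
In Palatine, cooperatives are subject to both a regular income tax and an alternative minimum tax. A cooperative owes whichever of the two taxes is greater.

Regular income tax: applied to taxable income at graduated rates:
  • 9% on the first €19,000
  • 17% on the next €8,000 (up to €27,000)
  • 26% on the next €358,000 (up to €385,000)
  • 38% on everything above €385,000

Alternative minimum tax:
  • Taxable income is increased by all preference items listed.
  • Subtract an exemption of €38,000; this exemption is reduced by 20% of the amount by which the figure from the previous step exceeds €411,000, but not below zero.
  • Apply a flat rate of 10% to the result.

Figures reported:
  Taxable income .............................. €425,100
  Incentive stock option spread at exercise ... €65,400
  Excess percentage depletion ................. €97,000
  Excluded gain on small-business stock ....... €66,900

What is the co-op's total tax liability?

€111,388

Regular income tax:
  €19,000 × 9% = €1,710
  €8,000 × 17% = €1,360
  €358,000 × 26% = €93,080
  €40,100 × 38% = €15,238
  → €111,388

Alternative minimum tax:
  Adjusted income: €425,100 + €65,400 + €97,000 + €66,900 = €654,400
  Exemption: 20% × (€654,400 − €411,000) = €48,680 ≥ €38,000, so the exemption is fully phased out
  Base: €654,400 − €0 = €654,400
  €654,400 × 10% = €65,440

€111,388 > €65,440, so the regular income tax governs.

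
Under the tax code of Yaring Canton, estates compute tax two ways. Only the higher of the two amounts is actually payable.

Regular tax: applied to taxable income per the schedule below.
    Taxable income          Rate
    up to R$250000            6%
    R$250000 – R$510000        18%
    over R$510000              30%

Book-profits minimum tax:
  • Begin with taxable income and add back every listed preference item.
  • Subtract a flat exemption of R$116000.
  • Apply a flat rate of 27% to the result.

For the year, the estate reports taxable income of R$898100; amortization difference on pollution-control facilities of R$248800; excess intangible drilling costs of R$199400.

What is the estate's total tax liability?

Book-profits minimum tax:
  Adjusted income: R$898100 + R$248800 + R$199400 = R$1346300
  Less exemption R$116000 → base R$1230300
  R$1230300 × 27% = R$332181

Regular tax:
  R$250000 × 6% = R$15000
  R$260000 × 18% = R$46800
  R$388100 × 30% = R$116430
  → R$178230

R$332181 > R$178230, so the book-profits minimum tax is the binding amount.

R$332181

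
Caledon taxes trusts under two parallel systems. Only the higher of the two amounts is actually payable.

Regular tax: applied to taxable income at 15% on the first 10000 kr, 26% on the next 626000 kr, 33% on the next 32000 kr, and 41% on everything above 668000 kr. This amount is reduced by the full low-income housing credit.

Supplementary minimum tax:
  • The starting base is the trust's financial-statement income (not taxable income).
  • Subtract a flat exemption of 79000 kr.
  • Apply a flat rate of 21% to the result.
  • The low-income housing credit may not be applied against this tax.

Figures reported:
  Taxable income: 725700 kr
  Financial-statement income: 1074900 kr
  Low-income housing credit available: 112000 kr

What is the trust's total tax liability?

209139 kr

Regular tax:
  10000 kr × 15% = 1500 kr
  626000 kr × 26% = 162760 kr
  32000 kr × 33% = 10560 kr
  57700 kr × 41% = 23657 kr
  → 198477 kr
  Less low-income housing credit 112000 kr → 86477 kr

Supplementary minimum tax:
  Base (financial-statement income): 1074900 kr
  Less exemption 79000 kr → base 995900 kr
  995900 kr × 21% = 209139 kr

209139 kr > 86477 kr, so the supplementary minimum tax is the binding amount.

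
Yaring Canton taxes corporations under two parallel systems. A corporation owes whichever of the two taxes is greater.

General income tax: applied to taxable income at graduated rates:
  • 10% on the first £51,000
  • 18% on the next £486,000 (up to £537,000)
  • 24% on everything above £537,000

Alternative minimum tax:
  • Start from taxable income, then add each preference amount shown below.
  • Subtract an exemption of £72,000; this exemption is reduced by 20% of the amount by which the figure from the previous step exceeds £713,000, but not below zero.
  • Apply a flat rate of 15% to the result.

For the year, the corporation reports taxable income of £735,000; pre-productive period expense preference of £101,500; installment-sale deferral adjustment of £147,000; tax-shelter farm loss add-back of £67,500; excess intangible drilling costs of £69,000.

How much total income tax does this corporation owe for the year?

£168,000

General income tax:
  £51,000 × 10% = £5,100
  £486,000 × 18% = £87,480
  £198,000 × 24% = £47,520
  → £140,100

Alternative minimum tax:
  Adjusted income: £735,000 + £101,500 + £147,000 + £67,500 + £69,000 = £1,120,000
  Exemption: 20% × (£1,120,000 − £713,000) = £81,400 ≥ £72,000, so the exemption is fully phased out
  Base: £1,120,000 − £0 = £1,120,000
  £1,120,000 × 15% = £168,000

£168,000 > £140,100, so the alternative minimum tax is the binding amount.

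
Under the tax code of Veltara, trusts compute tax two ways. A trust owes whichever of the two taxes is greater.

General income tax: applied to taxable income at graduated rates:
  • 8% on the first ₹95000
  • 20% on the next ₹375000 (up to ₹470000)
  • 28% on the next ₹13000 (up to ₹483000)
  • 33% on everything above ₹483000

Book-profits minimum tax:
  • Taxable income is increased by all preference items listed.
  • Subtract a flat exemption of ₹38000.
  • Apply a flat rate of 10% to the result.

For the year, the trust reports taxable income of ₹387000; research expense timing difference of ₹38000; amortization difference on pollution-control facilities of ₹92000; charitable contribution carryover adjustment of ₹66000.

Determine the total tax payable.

₹66000

General income tax:
  ₹95000 × 8% = ₹7600
  ₹292000 × 20% = ₹58400
  → ₹66000

Book-profits minimum tax:
  Adjusted income: ₹387000 + ₹38000 + ₹92000 + ₹66000 = ₹583000
  Less exemption ₹38000 → base ₹545000
  ₹545000 × 10% = ₹54500

₹66000 > ₹54500, so the general income tax governs.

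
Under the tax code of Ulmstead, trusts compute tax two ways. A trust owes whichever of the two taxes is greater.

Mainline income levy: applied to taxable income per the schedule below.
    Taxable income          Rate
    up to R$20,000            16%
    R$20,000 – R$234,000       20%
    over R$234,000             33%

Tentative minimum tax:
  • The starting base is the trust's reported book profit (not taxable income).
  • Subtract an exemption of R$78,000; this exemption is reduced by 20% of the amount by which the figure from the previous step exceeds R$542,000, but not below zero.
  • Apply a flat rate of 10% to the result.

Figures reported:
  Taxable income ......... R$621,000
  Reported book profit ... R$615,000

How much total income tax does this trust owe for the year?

Mainline income levy:
  R$20,000 × 16% = R$3,200
  R$214,000 × 20% = R$42,800
  R$387,000 × 33% = R$127,710
  → R$173,710

Tentative minimum tax:
  Base (reported book profit): R$615,000
  Exemption: R$78,000 − 20% × (R$615,000 − R$542,000) = R$78,000 − R$14,600 = R$63,400
  Base: R$615,000 − R$63,400 = R$551,600
  R$551,600 × 10% = R$55,160

R$173,710 > R$55,160, so the mainline income levy governs.

R$173,710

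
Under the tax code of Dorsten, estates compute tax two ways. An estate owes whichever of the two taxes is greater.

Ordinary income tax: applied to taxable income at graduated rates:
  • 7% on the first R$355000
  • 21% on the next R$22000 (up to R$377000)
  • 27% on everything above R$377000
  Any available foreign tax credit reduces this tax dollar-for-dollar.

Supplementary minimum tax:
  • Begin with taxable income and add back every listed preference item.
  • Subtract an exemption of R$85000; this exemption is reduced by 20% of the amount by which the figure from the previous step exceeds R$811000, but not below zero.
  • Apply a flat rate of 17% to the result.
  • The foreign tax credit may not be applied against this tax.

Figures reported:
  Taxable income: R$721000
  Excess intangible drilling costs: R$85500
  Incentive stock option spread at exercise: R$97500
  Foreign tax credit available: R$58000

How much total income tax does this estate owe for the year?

R$142392

Ordinary income tax:
  R$355000 × 7% = R$24850
  R$22000 × 21% = R$4620
  R$344000 × 27% = R$92880
  → R$122350
  Less foreign tax credit R$58000 → R$64350

Supplementary minimum tax:
  Adjusted income: R$721000 + R$85500 + R$97500 = R$904000
  Exemption: R$85000 − 20% × (R$904000 − R$811000) = R$85000 − R$18600 = R$66400
  Base: R$904000 − R$66400 = R$837600
  R$837600 × 17% = R$142392

R$142392 > R$64350, so the supplementary minimum tax is the binding amount.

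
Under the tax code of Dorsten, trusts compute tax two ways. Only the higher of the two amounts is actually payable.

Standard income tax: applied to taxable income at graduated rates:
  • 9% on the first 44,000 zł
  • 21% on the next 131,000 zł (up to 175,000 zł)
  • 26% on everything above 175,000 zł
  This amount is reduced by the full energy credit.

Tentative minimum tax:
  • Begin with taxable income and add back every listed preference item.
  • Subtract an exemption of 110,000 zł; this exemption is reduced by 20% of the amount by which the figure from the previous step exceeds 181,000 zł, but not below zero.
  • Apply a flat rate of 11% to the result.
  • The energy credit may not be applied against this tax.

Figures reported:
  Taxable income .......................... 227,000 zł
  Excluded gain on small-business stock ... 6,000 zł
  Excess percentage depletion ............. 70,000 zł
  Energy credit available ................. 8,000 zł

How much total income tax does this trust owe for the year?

36,990 zł

Tentative minimum tax:
  Adjusted income: 227,000 zł + 6,000 zł + 70,000 zł = 303,000 zł
  Exemption: 110,000 zł − 20% × (303,000 zł − 181,000 zł) = 110,000 zł − 24,400 zł = 85,600 zł
  Base: 303,000 zł − 85,600 zł = 217,400 zł
  217,400 zł × 11% = 23,914 zł

Standard income tax:
  44,000 zł × 9% = 3,960 zł
  131,000 zł × 21% = 27,510 zł
  52,000 zł × 26% = 13,520 zł
  → 44,990 zł
  Less energy credit 8,000 zł → 36,990 zł

36,990 zł > 23,914 zł, so the standard income tax governs.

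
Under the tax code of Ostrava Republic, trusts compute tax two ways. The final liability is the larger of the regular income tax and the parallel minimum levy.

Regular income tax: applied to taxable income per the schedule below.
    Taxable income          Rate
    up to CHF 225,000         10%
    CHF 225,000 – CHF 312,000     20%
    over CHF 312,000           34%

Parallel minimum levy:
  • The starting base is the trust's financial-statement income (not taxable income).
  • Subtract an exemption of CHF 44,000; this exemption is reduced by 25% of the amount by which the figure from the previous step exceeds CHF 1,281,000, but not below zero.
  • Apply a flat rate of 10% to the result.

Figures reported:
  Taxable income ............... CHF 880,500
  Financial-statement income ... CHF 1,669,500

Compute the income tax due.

CHF 233,190

Parallel minimum levy:
  Base (financial-statement income): CHF 1,669,500
  Exemption: 25% × (CHF 1,669,500 − CHF 1,281,000) = CHF 97,125 ≥ CHF 44,000, so the exemption is fully phased out
  Base: CHF 1,669,500 − CHF 0 = CHF 1,669,500
  CHF 1,669,500 × 10% = CHF 166,950

Regular income tax:
  CHF 225,000 × 10% = CHF 22,500
  CHF 87,000 × 20% = CHF 17,400
  CHF 568,500 × 34% = CHF 193,290
  → CHF 233,190

CHF 233,190 > CHF 166,950, so the regular income tax governs.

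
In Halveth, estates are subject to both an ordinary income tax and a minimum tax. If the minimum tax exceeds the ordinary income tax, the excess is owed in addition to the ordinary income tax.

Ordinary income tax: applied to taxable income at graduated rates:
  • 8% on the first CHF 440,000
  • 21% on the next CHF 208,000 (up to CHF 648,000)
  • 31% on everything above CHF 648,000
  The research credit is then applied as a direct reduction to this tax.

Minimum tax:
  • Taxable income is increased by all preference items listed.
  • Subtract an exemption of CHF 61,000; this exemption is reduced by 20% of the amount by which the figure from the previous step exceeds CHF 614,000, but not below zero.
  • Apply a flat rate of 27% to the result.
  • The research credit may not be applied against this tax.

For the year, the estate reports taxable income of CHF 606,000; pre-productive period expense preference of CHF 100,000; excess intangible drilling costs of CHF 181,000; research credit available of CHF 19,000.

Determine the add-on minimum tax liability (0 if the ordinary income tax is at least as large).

Ordinary income tax:
  CHF 440,000 × 8% = CHF 35,200
  CHF 166,000 × 21% = CHF 34,860
  → CHF 70,060
  Less research credit CHF 19,000 → CHF 51,060

Minimum tax:
  Adjusted income: CHF 606,000 + CHF 100,000 + CHF 181,000 = CHF 887,000
  Exemption: CHF 61,000 − 20% × (CHF 887,000 − CHF 614,000) = CHF 61,000 − CHF 54,600 = CHF 6,400
  Base: CHF 887,000 − CHF 6,400 = CHF 880,600
  CHF 880,600 × 27% = CHF 237,762

Excess of minimum tax over ordinary income tax: CHF 237,762 − CHF 51,060 = CHF 186,702.

CHF 186,702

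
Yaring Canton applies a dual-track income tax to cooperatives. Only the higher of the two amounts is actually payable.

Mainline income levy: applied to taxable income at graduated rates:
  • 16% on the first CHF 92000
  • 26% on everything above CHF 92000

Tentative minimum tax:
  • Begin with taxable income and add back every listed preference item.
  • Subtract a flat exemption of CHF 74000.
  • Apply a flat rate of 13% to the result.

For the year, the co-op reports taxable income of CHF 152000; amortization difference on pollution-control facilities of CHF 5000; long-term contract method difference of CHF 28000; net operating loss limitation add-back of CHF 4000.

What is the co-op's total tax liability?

CHF 30320

Tentative minimum tax:
  Adjusted income: CHF 152000 + CHF 5000 + CHF 28000 + CHF 4000 = CHF 189000
  Less exemption CHF 74000 → base CHF 115000
  CHF 115000 × 13% = CHF 14950

Mainline income levy:
  CHF 92000 × 16% = CHF 14720
  CHF 60000 × 26% = CHF 15600
  → CHF 30320

CHF 30320 > CHF 14950, so the mainline income levy governs.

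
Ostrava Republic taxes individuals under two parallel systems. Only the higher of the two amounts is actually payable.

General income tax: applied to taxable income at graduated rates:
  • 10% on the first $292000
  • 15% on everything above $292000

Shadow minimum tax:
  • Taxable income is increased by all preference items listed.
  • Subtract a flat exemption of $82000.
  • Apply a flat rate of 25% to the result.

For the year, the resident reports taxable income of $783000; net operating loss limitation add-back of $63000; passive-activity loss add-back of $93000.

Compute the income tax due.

Shadow minimum tax:
  Adjusted income: $783000 + $63000 + $93000 = $939000
  Less exemption $82000 → base $857000
  $857000 × 25% = $214250

General income tax:
  $292000 × 10% = $29200
  $491000 × 15% = $73650
  → $102850

$214250 > $102850, so the shadow minimum tax is the binding amount.

$214250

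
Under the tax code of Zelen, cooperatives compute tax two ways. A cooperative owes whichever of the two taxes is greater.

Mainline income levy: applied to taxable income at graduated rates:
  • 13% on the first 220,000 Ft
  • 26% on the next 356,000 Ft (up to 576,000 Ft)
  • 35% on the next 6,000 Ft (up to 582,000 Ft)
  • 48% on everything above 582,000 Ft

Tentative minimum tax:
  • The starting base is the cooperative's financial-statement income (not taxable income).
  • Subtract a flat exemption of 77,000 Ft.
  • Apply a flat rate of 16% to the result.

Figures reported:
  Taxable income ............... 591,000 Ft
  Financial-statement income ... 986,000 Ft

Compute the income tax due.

145,440 Ft

Tentative minimum tax:
  Base (financial-statement income): 986,000 Ft
  Less exemption 77,000 Ft → base 909,000 Ft
  909,000 Ft × 16% = 145,440 Ft

Mainline income levy:
  220,000 Ft × 13% = 28,600 Ft
  356,000 Ft × 26% = 92,560 Ft
  6,000 Ft × 35% = 2,100 Ft
  9,000 Ft × 48% = 4,320 Ft
  → 127,580 Ft

145,440 Ft > 127,580 Ft, so the tentative minimum tax is the binding amount.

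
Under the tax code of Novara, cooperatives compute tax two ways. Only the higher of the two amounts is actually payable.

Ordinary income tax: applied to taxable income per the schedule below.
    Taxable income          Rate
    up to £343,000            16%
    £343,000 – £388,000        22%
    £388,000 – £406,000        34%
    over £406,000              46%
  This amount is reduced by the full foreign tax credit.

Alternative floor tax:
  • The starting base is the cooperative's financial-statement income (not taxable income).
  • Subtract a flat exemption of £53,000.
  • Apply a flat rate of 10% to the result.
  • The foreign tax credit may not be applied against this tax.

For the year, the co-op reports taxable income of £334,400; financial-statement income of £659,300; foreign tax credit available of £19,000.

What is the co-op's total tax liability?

Ordinary income tax:
  £334,400 × 16% = £53,504
  Less foreign tax credit £19,000 → £34,504

Alternative floor tax:
  Base (financial-statement income): £659,300
  Less exemption £53,000 → base £606,300
  £606,300 × 10% = £60,630

£60,630 > £34,504, so the alternative floor tax is the binding amount.

£60,630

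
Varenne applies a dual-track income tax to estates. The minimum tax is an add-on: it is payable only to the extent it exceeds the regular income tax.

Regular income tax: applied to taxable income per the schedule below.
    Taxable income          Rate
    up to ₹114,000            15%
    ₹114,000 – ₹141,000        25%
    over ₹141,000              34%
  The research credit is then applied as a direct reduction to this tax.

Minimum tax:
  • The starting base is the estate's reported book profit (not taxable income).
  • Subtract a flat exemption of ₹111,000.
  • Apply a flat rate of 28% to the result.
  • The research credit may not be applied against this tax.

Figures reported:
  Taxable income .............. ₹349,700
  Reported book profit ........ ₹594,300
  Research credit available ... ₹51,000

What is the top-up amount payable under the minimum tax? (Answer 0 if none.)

Minimum tax:
  Base (reported book profit): ₹594,300
  Less exemption ₹111,000 → base ₹483,300
  ₹483,300 × 28% = ₹135,324

Regular income tax:
  ₹114,000 × 15% = ₹17,100
  ₹27,000 × 25% = ₹6,750
  ₹208,700 × 34% = ₹70,958
  → ₹94,808
  Less research credit ₹51,000 → ₹43,808

Excess of minimum tax over regular income tax: ₹135,324 − ₹43,808 = ₹91,516.

₹91,516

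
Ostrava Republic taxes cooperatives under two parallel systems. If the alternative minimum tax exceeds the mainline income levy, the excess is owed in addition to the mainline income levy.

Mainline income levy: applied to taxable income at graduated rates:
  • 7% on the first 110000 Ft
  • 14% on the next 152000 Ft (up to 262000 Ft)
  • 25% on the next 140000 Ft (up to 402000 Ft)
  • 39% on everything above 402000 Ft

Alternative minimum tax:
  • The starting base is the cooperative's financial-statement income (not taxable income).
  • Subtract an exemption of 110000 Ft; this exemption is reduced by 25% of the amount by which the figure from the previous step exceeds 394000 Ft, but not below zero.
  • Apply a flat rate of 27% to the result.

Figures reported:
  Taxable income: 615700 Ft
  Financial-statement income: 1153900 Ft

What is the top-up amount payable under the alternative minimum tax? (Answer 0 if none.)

164230 Ft

Alternative minimum tax:
  Base (financial-statement income): 1153900 Ft
  Exemption: 25% × (1153900 Ft − 394000 Ft) = 189975 Ft ≥ 110000 Ft, so the exemption is fully phased out
  Base: 1153900 Ft − 0 Ft = 1153900 Ft
  1153900 Ft × 27% = 311553 Ft

Mainline income levy:
  110000 Ft × 7% = 7700 Ft
  152000 Ft × 14% = 21280 Ft
  140000 Ft × 25% = 35000 Ft
  213700 Ft × 39% = 83343 Ft
  → 147323 Ft

Excess of alternative minimum tax over mainline income levy: 311553 Ft − 147323 Ft = 164230 Ft.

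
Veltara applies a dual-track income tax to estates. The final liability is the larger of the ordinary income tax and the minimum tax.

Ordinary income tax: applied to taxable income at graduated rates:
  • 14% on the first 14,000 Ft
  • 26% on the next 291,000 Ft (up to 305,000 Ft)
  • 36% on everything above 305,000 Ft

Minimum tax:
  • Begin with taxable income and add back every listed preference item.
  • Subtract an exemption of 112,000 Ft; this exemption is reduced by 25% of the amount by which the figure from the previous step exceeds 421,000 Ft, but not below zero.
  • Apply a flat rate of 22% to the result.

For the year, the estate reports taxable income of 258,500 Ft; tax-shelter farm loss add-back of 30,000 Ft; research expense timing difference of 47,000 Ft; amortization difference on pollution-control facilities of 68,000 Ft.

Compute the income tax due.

Minimum tax:
  Adjusted income: 258,500 Ft + 30,000 Ft + 47,000 Ft + 68,000 Ft = 403,500 Ft
  Exemption: 403,500 Ft ≤ 421,000 Ft, so full 112,000 Ft applies
  Base: 403,500 Ft − 112,000 Ft = 291,500 Ft
  291,500 Ft × 22% = 64,130 Ft

Ordinary income tax:
  14,000 Ft × 14% = 1,960 Ft
  244,500 Ft × 26% = 63,570 Ft
  → 65,530 Ft

65,530 Ft > 64,130 Ft, so the ordinary income tax governs.

65,530 Ft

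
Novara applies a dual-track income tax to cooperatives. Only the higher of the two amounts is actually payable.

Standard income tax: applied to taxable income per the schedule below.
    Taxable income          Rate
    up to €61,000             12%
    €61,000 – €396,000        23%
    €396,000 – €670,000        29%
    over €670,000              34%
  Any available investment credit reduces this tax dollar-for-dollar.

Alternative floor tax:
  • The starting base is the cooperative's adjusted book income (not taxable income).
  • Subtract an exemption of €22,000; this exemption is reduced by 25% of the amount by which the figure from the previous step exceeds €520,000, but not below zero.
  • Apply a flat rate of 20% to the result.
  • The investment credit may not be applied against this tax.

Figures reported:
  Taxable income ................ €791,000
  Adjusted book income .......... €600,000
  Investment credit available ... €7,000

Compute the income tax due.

Standard income tax:
  €61,000 × 12% = €7,320
  €335,000 × 23% = €77,050
  €274,000 × 29% = €79,460
  €121,000 × 34% = €41,140
  → €204,970
  Less investment credit €7,000 → €197,970

Alternative floor tax:
  Base (adjusted book income): €600,000
  Exemption: €22,000 − 25% × (€600,000 − €520,000) = €22,000 − €20,000 = €2,000
  Base: €600,000 − €2,000 = €598,000
  €598,000 × 20% = €119,600

€197,970 > €119,600, so the standard income tax governs.

€197,970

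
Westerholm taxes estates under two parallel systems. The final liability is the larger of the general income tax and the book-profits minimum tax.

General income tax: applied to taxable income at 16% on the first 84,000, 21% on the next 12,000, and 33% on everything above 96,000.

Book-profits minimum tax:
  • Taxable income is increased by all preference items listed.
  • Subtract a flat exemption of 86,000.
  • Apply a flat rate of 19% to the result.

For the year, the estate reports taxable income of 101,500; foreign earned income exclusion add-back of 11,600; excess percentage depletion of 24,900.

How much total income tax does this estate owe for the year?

General income tax:
  84,000 × 16% = 13,440
  12,000 × 21% = 2,520
  5,500 × 33% = 1,815
  → 17,775

Book-profits minimum tax:
  Adjusted income: 101,500 + 11,600 + 24,900 = 138,000
  Less exemption 86,000 → base 52,000
  52,000 × 19% = 9,880

17,775 > 9,880, so the general income tax governs.

17,775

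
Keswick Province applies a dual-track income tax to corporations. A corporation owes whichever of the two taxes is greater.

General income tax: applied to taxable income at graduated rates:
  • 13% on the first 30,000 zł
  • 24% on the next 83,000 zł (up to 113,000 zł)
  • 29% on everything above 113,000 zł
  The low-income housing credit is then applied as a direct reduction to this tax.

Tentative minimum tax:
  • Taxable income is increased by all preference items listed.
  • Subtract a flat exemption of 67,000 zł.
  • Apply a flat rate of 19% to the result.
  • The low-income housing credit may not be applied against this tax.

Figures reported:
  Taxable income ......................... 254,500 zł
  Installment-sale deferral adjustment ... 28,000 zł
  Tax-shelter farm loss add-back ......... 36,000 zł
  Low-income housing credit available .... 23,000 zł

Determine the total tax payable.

47,785 zł

Tentative minimum tax:
  Adjusted income: 254,500 zł + 28,000 zł + 36,000 zł = 318,500 zł
  Less exemption 67,000 zł → base 251,500 zł
  251,500 zł × 19% = 47,785 zł

General income tax:
  30,000 zł × 13% = 3,900 zł
  83,000 zł × 24% = 19,920 zł
  141,500 zł × 29% = 41,035 zł
  → 64,855 zł
  Less low-income housing credit 23,000 zł → 41,855 zł

47,785 zł > 41,855 zł, so the tentative minimum tax is the binding amount.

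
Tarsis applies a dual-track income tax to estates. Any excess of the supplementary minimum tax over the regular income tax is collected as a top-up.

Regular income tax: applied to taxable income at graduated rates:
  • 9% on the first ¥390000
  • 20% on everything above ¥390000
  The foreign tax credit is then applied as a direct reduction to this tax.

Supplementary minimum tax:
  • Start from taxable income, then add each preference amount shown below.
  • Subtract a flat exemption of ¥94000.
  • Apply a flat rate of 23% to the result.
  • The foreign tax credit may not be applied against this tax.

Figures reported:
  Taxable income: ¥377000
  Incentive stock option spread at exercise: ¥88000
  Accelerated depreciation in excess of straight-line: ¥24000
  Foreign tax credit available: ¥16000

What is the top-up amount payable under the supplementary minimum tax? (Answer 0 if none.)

¥72920

Regular income tax:
  ¥377000 × 9% = ¥33930
  Less foreign tax credit ¥16000 → ¥17930

Supplementary minimum tax:
  Adjusted income: ¥377000 + ¥88000 + ¥24000 = ¥489000
  Less exemption ¥94000 → base ¥395000
  ¥395000 × 23% = ¥90850

Excess of supplementary minimum tax over regular income tax: ¥90850 − ¥17930 = ¥72920.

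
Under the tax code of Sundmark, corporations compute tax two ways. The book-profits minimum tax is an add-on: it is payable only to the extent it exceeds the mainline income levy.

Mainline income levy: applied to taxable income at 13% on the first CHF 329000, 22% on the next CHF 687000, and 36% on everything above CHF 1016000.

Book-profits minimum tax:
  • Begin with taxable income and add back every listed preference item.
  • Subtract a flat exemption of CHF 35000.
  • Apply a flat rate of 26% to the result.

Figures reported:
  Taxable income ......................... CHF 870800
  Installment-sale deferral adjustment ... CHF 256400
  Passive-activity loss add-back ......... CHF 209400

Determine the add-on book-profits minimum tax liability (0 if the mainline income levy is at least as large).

CHF 176450

Mainline income levy:
  CHF 329000 × 13% = CHF 42770
  CHF 541800 × 22% = CHF 119196
  → CHF 161966

Book-profits minimum tax:
  Adjusted income: CHF 870800 + CHF 256400 + CHF 209400 = CHF 1336600
  Less exemption CHF 35000 → base CHF 1301600
  CHF 1301600 × 26% = CHF 338416

Excess of book-profits minimum tax over mainline income levy: CHF 338416 − CHF 161966 = CHF 176450.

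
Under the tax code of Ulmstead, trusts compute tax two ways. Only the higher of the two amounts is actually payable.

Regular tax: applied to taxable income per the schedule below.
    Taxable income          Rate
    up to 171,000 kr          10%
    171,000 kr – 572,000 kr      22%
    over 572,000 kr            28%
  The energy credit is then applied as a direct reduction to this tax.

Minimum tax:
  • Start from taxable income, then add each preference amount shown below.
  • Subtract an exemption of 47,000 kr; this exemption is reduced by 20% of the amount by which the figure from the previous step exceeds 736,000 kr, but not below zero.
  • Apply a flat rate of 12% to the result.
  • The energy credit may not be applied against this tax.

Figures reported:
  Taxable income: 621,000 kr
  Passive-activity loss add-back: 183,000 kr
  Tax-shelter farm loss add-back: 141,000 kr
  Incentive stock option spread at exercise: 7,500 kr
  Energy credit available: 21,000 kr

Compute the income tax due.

113,856 kr

Regular tax:
  171,000 kr × 10% = 17,100 kr
  401,000 kr × 22% = 88,220 kr
  49,000 kr × 28% = 13,720 kr
  → 119,040 kr
  Less energy credit 21,000 kr → 98,040 kr

Minimum tax:
  Adjusted income: 621,000 kr + 183,000 kr + 141,000 kr + 7,500 kr = 952,500 kr
  Exemption: 47,000 kr − 20% × (952,500 kr − 736,000 kr) = 47,000 kr − 43,300 kr = 3,700 kr
  Base: 952,500 kr − 3,700 kr = 948,800 kr
  948,800 kr × 12% = 113,856 kr

113,856 kr > 98,040 kr, so the minimum tax is the binding amount.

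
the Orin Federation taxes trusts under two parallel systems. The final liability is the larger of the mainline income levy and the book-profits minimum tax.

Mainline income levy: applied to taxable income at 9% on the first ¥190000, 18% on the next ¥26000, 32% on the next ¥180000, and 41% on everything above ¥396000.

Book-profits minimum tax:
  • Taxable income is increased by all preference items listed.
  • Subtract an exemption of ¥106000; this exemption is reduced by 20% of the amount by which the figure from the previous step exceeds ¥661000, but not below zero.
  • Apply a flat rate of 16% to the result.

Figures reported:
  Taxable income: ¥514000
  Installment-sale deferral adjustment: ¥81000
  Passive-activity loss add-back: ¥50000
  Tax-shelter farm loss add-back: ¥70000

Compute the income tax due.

Book-profits minimum tax:
  Adjusted income: ¥514000 + ¥81000 + ¥50000 + ¥70000 = ¥715000
  Exemption: ¥106000 − 20% × (¥715000 − ¥661000) = ¥106000 − ¥10800 = ¥95200
  Base: ¥715000 − ¥95200 = ¥619800
  ¥619800 × 16% = ¥99168

Mainline income levy:
  ¥190000 × 9% = ¥17100
  ¥26000 × 18% = ¥4680
  ¥180000 × 32% = ¥57600
  ¥118000 × 41% = ¥48380
  → ¥127760

¥127760 > ¥99168, so the mainline income levy governs.

¥127760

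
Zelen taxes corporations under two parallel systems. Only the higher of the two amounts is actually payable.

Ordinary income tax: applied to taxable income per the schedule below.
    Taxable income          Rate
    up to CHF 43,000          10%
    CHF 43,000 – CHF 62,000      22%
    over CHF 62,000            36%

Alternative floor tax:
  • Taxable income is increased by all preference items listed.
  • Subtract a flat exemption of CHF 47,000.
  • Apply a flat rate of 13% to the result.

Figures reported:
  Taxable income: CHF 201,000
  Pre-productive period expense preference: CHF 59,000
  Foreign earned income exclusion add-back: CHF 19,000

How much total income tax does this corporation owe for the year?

Alternative floor tax:
  Adjusted income: CHF 201,000 + CHF 59,000 + CHF 19,000 = CHF 279,000
  Less exemption CHF 47,000 → base CHF 232,000
  CHF 232,000 × 13% = CHF 30,160

Ordinary income tax:
  CHF 43,000 × 10% = CHF 4,300
  CHF 19,000 × 22% = CHF 4,180
  CHF 139,000 × 36% = CHF 50,040
  → CHF 58,520

CHF 58,520 > CHF 30,160, so the ordinary income tax governs.

CHF 58,520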